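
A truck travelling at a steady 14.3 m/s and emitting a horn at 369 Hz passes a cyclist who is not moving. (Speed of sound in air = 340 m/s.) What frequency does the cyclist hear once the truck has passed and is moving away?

Receding: f₂ = f · v/(v + v_s) = 369 × 340/354.3 ≈ 354 Hz.

354 Hz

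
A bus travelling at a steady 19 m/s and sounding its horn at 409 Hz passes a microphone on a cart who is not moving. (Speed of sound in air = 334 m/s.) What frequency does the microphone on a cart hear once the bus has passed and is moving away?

387 Hz

Receding: f₂ = f · v/(v + v_s) = 409 × 334/353 ≈ 387 Hz.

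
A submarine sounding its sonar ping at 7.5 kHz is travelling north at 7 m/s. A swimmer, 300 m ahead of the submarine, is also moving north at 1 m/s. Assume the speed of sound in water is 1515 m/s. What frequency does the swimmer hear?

The swimmer is ahead, so the submarine is moving toward it while the swimmer is moving away from the submarine.
General Doppler shift: f' = f · (v − v_o)/(v − v_s).
f' = 7.5 × (1515 − 1)/(1515 − 7) = 7.5 × 1514/1508 ≈ 7.53 kHz.

7.53 kHz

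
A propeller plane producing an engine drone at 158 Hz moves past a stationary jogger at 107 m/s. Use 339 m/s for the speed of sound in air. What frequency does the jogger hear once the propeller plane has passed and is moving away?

Receding: f₂ = f · v/(v + v_s) = 158 × 339/446 ≈ 120 Hz.

120 Hz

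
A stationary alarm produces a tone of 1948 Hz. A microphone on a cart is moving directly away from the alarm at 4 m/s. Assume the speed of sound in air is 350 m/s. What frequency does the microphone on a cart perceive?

Only the observer moves, away from the source, so f' = f · (v − v_o)/v.
f' = 1948 × (350 − 4)/350 = 1948 × 346/350 ≈ 1926 Hz.

1926 Hz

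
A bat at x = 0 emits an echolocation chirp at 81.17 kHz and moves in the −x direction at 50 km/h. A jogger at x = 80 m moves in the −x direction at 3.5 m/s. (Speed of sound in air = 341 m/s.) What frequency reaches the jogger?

50 km/h = 13.89 m/s.
The observer lies on the +x side, so the source is heading away from the observer and the observer is heading toward the source.
Both move, so f' = f · (v + v_o)/(v + v_s).
f' = 81.17 × (341 + 3.5)/(341 + 13.89) = 81.17 × 344.5/354.89 ≈ 78.8 kHz.

78.8 kHz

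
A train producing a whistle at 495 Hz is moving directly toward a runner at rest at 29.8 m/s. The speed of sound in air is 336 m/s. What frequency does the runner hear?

With the source moving toward a stationary observer, f' = f · v/(v − v_s).
f' = 495 × 336/(336 − 29.8) = 495 × 336/306.2 ≈ 543 Hz.

543 Hz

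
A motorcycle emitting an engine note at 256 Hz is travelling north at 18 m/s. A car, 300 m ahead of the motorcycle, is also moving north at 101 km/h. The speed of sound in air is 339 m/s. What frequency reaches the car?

101 km/h = 28.06 m/s.
The car is ahead, so the motorcycle is moving toward it while the car is moving away from the motorcycle.
With source approaching and observer receding, f' = f · (v − v_o)/(v − v_s).
f' = 256 × (339 − 28.06)/(339 − 18) = 256 × 310.94/321 ≈ 248 Hz.

248 Hz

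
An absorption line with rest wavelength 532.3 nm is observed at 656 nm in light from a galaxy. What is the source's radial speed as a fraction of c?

0.206c

λ'/λ₀ = 1.2324 > 1 (redshift), so the source is receding.
λ'/λ₀ = √((1 + β)/(1 − β)) for a receding source ⇒ β = (r² − 1)/(r² + 1) with r = λ'/λ₀.
β = (1.5188 − 1)/(1.5188 + 1) ≈ 0.206.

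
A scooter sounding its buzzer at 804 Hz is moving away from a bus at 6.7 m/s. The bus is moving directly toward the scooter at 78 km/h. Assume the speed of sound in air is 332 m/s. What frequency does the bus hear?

78 km/h = 21.67 m/s.
With source receding and observer approaching, f' = f · (v + v_o)/(v + v_s).
f' = 804 × (332 + 21.67)/(332 + 6.7) = 804 × 353.67/338.7 ≈ 840 Hz.

840 Hz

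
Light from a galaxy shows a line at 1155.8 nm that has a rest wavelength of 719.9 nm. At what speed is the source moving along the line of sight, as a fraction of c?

0.441

λ'/λ₀ = 1.6055 > 1 (redshift), so the source is receding.
λ'/λ₀ = √((1 + β)/(1 − β)) for a receding source ⇒ β = (r² − 1)/(r² + 1) with r = λ'/λ₀.
β = (2.5776 − 1)/(2.5776 + 1) ≈ 0.441.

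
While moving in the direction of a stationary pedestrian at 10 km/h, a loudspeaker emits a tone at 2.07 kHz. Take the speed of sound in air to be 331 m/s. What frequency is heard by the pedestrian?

2.09 kHz

10 km/h = 2.778 m/s.
Only the source moves, toward the listener, so f' = f · v/(v − v_s).
f' = 2.07 × 331/(331 − 2.778) = 2.07 × 331/328.2 ≈ 2.09 kHz.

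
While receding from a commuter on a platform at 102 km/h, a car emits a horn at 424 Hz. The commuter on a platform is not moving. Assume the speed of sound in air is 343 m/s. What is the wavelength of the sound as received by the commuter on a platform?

87.6 cm

102 km/h = 28.33 m/s.
Moving source, stationary observer: f' = f · v/(v + v_s) since the source is receding.
f' = 424 × 343/(343 + 28.33) ≈ 392 Hz.
λ' = v/f' = 343/391.648 ≈ 87.6 cm.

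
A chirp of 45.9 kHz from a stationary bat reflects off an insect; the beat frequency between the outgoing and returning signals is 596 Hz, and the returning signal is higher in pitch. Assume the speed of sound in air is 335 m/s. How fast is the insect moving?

2.16 m/s

Double Doppler shift off a moving reflector: f₂ = f₀ · (v + u)/(v − u) (u > 0 toward emitter).
Returning signal is higher, so f₂ = f₀ + Δf = 45900 + 596 = 46496 Hz.
Rearranging, u = v · (f₂ − f₀)/(f₂ + f₀) = 335 × 596/92396 ≈ 2.16 m/s.
So the insect is moving at 2.16 m/s toward the emitter.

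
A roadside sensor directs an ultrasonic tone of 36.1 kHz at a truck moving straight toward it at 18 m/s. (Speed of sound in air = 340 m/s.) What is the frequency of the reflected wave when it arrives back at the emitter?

40.1 kHz

At the truck (a moving observer), f₁ = f₀ · (v + u)/v = 36.1 × 358/340 ≈ 38.0 kHz.
On reflection it acts as a source moving toward the stationary detector: f₂ = f₁ · v/(v − u) = 38.0 × 340/322 ≈ 40.1 kHz.
Equivalently f₂ = f₀ · (v + u)/(v − u).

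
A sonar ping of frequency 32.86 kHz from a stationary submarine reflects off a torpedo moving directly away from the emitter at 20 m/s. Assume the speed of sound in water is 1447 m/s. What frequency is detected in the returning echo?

32.0 kHz

At the torpedo (a moving observer), f₁ = f₀ · (v − u)/v = 32.86 × 1427/1447 ≈ 32.4 kHz.
The reflection then acts as a moving source: f₂ = f₁ · v/(v + u) ≈ 32.0 kHz.
Equivalently f₂ = f₀ · (v − u)/(v + u).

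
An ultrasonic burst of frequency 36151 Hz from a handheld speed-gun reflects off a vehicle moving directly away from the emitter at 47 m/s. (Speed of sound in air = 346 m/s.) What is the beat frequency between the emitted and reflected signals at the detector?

8647 Hz

At the vehicle (a moving observer), f₁ = f₀ · (v − u)/v = 36151 × 299/346 ≈ 31240 Hz.
The reflection then acts as a moving source: f₂ = f₁ · v/(v + u) ≈ 27504 Hz.
Equivalently f₂ = f₀ · (v − u)/(v + u).
Beat frequency: |f₂ − f₀| = 2u·f₀/(v + u) = 2 × 47 × 36151/393 ≈ 8647 Hz.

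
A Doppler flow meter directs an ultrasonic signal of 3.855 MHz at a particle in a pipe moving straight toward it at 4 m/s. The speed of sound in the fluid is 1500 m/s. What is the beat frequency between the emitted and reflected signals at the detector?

20615 Hz

At the particle in a pipe (a moving observer), f₁ = f₀ · (v + u)/v = 3.855 × 1504/1500 ≈ 3.8653 MHz.
On reflection it acts as a source moving toward the stationary detector: f₂ = f₁ · v/(v − u) = 3.8653 × 1500/1496 ≈ 3.8756 MHz.
Equivalently f₂ = f₀ · (v + u)/(v − u).
Beat frequency (with f₀ = 3855000 Hz): |f₂ − f₀| = 2u·f₀/(v − u) = 2 × 4 × 3855000/1496 ≈ 20615 Hz.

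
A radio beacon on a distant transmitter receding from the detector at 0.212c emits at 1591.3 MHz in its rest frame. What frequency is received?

Relativistic Doppler for frequency: f' = f₀ · √((1 − β)/(1 + β)).
f' = 1591.3 × √(0.7880/1.2120) = 1591.3 × 0.80633 ≈ 1283.1 MHz.

1283.1 MHz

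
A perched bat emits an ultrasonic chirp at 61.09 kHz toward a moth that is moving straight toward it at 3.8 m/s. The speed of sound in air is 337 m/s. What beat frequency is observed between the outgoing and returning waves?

1393 Hz

The moth first receives the wave as a moving observer: f₁ = f₀ · (v + u)/v = 61.09 × (337 + 3.8)/337 ≈ 61.779 kHz.
On reflection it acts as a source moving toward the stationary detector: f₂ = f₁ · v/(v − u) = 61.779 × 337/333.2 ≈ 62.483 kHz.
Beat frequency (with f₀ = 61090 Hz): |f₂ − f₀| = 2u·f₀/(v − u) = 2 × 3.8 × 61090/333.2 ≈ 1393 Hz.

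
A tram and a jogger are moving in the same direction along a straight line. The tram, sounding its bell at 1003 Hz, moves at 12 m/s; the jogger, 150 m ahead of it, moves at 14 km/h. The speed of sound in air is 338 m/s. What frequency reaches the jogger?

1028 Hz

14 km/h = 3.889 m/s.
The jogger is ahead, so the tram is moving toward it while the jogger is moving away from the tram.
Both move, so f' = f · (v − v_o)/(v − v_s).
f' = 1003 × (338 − 3.889)/(338 − 12) = 1003 × 334.11/326 ≈ 1028 Hz.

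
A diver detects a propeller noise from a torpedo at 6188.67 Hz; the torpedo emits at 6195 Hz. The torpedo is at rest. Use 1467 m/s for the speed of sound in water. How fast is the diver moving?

f' < f, so the diver is receding.
f' = f · (v − v_o)/v ⇒ v_o = v · |f'/f − 1|.
v_o = 1467 × |6188.67/6195 − 1| = 1467 × 0.001022 ≈ 1.50 m/s.

1.50 m/s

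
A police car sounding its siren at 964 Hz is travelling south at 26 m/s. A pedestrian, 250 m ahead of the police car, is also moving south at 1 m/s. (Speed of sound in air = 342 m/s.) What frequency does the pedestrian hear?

1040 Hz

The pedestrian is ahead, so the police car is moving toward it while the pedestrian is moving away from the police car.
Both move, so f' = f · (v − v_o)/(v − v_s).
f' = 964 × (342 − 1)/(342 − 26) = 964 × 341/316 ≈ 1040 Hz.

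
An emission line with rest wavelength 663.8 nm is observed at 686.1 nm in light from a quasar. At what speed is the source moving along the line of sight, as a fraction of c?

0.033

λ'/λ₀ = 1.0336 > 1 (redshift), so the source is receding.
λ'/λ₀ = √((1 + β)/(1 − β)) for a receding source ⇒ β = (r² − 1)/(r² + 1) with r = λ'/λ₀.
β = (1.0683 − 1)/(1.0683 + 1) ≈ 0.033.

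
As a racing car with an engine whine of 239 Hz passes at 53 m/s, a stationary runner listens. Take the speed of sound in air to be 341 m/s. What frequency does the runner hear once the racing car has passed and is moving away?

207 Hz

Receding: f₂ = f · v/(v + v_s) = 239 × 341/394 ≈ 207 Hz.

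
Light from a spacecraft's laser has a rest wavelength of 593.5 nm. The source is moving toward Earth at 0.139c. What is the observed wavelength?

Relativistic Doppler for wavelength: λ' = λ₀ · √((1 − β)/(1 + β)).
λ' = 593.5 × √(0.8610/1.1390) = 593.5 × 0.86944 ≈ 516.0 nm.

516.0 nm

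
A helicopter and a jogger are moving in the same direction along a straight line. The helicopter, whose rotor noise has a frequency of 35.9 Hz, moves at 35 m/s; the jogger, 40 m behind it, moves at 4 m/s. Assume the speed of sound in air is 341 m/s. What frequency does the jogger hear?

The jogger is behind, so the helicopter is moving away from it while the jogger is moving toward the helicopter.
Both move, so f' = f · (v + v_o)/(v + v_s).
f' = 35.9 × (341 + 4)/(341 + 35) = 35.9 × 345/376 ≈ 32.9 Hz.

32.9 Hz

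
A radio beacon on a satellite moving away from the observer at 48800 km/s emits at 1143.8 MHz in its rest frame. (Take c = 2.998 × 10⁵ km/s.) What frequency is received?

970.6 MHz

β = v/c = 48800/299800 = 0.1628.
Relativistic Doppler for frequency: f' = f₀ · √((1 − β)/(1 + β)).
f' = 1143.8 × √(0.8372/1.1628) = 1143.8 × 0.84854 ≈ 970.6 MHz.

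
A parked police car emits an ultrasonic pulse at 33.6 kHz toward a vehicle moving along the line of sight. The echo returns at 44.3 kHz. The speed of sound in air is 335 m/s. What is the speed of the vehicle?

Double Doppler shift off a moving reflector: f₂ = f₀ · (v + u)/(v − u) (u > 0 toward emitter).
Rearranging, u = v · (f₂ − f₀)/(f₂ + f₀) = 335 × 10.7/77.9 ≈ 46 m/s.
So the vehicle is moving at 46 m/s toward the emitter.

46 m/s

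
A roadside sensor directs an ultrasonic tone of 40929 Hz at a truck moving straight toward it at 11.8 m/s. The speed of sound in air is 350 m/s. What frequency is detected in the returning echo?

At the truck (a moving observer), f₁ = f₀ · (v + u)/v = 40929 × 361.8/350 ≈ 42309 Hz.
The reflection then acts as a moving source: f₂ = f₁ · v/(v − u) ≈ 43785 Hz.
Equivalently f₂ = f₀ · (v + u)/(v − u).

43785 Hz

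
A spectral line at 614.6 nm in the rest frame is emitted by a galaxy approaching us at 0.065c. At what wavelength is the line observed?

575.9 nm

Relativistic Doppler for wavelength: λ' = λ₀ · √((1 − β)/(1 + β)).
λ' = 614.6 × √(0.9350/1.0650) = 614.6 × 0.93698 ≈ 575.9 nm.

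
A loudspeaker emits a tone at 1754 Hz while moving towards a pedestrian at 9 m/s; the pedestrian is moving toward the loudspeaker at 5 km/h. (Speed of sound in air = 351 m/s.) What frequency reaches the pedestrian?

1807 Hz

5 km/h = 1.389 m/s.
With source approaching and observer approaching, f' = f · (v + v_o)/(v − v_s).
f' = 1754 × (351 + 1.389)/(351 − 9) = 1754 × 352.39/342 ≈ 1807 Hz.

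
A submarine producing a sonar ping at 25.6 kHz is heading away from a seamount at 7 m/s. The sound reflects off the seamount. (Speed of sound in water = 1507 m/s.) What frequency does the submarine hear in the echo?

25.4 kHz

The seamount receives the sound from a moving source: f₁ = f₀ · v/(v + v_e) = 25.6 × 1507/1514 ≈ 25.5 kHz.
On the return leg the submarine is a moving observer: f₂ = f₁ · (v − v_e)/v = 25.5 × 1500/1507 ≈ 25.4 kHz.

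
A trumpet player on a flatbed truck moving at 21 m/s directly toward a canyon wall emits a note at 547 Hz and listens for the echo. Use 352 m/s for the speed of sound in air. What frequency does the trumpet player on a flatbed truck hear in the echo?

The canyon wall receives the sound from a moving source: f₁ = f₀ · v/(v − v_e) = 547 × 352/331 ≈ 582 Hz.
On the return leg the trumpet player on a flatbed truck is a moving observer: f₂ = f₁ · (v + v_e)/v = 582 × 373/352 ≈ 616 Hz.
Equivalently f₂ = f₀ · (v + v_e)/(v − v_e).

616 Hz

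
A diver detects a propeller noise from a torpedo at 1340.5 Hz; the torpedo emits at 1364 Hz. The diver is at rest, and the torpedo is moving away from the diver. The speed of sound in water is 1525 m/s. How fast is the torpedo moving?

27 m/s

f' = f · v/(v + v_s) ⇒ v_s = v · |1 − f/f'|.
v_s = 1525 × |1 − 1364/1340.5| = 1525 × 0.01753 ≈ 27 m/s.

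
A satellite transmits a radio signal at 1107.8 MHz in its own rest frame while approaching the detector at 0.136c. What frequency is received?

Relativistic Doppler for frequency: f' = f₀ · √((1 + β)/(1 − β)).
f' = 1107.8 × √(1.1360/0.8640) = 1107.8 × 1.14665 ≈ 1270.3 MHz.

1270.3 MHz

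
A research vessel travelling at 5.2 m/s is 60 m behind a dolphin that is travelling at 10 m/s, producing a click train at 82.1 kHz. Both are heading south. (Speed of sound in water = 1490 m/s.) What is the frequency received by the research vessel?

The research vessel is behind, so the dolphin is moving away from it while the research vessel is moving toward the dolphin.
Both move, so f' = f · (v + v_o)/(v + v_s).
f' = 82.1 × (1490 + 5.2)/(1490 + 10) = 82.1 × 1495.2/1500 ≈ 81.8 kHz.

81.8 kHz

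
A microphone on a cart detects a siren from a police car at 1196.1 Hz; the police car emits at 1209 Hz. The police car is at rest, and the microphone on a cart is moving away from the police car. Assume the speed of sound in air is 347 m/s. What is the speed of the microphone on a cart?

3.7 m/s

f' = f · (v − v_o)/v ⇒ v_o = v · |f'/f − 1|.
v_o = 347 × |1196.1/1209 − 1| = 347 × 0.01067 ≈ 3.7 m/s.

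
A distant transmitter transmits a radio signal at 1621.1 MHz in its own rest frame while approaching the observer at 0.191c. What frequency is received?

1966.9 MHz

Relativistic Doppler for frequency: f' = f₀ · √((1 + β)/(1 − β)).
f' = 1621.1 × √(1.1910/0.8090) = 1621.1 × 1.21334 ≈ 1966.9 MHz.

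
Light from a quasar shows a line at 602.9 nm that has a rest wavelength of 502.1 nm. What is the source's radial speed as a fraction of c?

λ'/λ₀ = 1.2008 > 1 (redshift), so the source is receding.
λ'/λ₀ = √((1 + β)/(1 − β)) for a receding source ⇒ β = (r² − 1)/(r² + 1) with r = λ'/λ₀.
β = (1.4418 − 1)/(1.4418 + 1) ≈ 0.181.

0.181c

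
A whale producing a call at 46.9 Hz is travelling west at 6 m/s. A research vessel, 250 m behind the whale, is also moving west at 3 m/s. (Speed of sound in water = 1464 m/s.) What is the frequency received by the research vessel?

The research vessel is behind, so the whale is moving away from it while the research vessel is moving toward the whale.
Both move, so f' = f · (v + v_o)/(v + v_s).
f' = 46.9 × (1464 + 3)/(1464 + 6) = 46.9 × 1467/1470 ≈ 46.8 Hz.

46.8 Hz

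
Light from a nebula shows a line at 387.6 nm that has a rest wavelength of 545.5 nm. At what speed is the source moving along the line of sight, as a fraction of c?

0.329c

λ'/λ₀ = 0.7105 < 1 (blueshift), so the source is approaching.
λ'/λ₀ = √((1 − β)/(1 + β)) for an approaching source ⇒ β = (1 − r²)/(1 + r²) with r = λ'/λ₀.
β = (1 − 0.5049)/(1 + 0.5049) ≈ 0.329.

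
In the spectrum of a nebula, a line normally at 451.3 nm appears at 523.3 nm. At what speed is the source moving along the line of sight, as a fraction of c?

λ'/λ₀ = 1.1595 > 1 (redshift), so the source is receding.
λ'/λ₀ = √((1 + β)/(1 − β)) for a receding source ⇒ β = (r² − 1)/(r² + 1) with r = λ'/λ₀.
β = (1.3445 − 1)/(1.3445 + 1) ≈ 0.147.

0.147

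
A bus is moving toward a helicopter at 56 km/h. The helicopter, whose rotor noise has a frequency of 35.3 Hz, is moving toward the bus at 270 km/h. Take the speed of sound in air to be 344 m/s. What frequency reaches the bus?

270 km/h = 75 m/s; 56 km/h = 15.56 m/s.
General Doppler shift: f' = f · (v + v_o)/(v − v_s).
f' = 35.3 × (344 + 15.56)/(344 − 75) = 35.3 × 359.56/269 ≈ 47.2 Hz.

47.2 Hz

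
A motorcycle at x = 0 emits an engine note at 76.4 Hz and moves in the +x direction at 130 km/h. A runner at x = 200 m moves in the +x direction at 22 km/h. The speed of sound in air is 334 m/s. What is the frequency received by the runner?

130 km/h = 36.11 m/s; 22 km/h = 6.111 m/s.
The observer lies on the +x side, so the source is heading toward the observer and the observer is heading away from the source.
Both move, so f' = f · (v − v_o)/(v − v_s).
f' = 76.4 × (334 − 6.111)/(334 − 36.11) = 76.4 × 327.89/297.89 ≈ 84 Hz.

84 Hz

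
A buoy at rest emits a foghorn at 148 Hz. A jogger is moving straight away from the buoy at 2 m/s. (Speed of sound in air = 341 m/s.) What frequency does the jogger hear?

147 Hz

Moving observer, stationary source: f' = f · (v − v_o)/v.
f' = 148 × (341 − 2)/341 = 148 × 339/341 ≈ 147 Hz.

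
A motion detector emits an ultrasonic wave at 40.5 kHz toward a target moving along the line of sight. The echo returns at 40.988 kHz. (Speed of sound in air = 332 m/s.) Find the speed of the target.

1.99 m/s

Double Doppler shift off a moving reflector: f₂ = f₀ · (v + u)/(v − u) (u > 0 toward emitter).
Rearranging, u = v · (f₂ − f₀)/(f₂ + f₀) = 332 × 0.488/81.488 ≈ 1.99 m/s.
So the target is moving at 1.99 m/s toward the emitter.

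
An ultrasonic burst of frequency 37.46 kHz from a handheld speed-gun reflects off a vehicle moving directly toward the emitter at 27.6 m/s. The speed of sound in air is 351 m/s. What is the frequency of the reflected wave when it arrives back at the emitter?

43.9 kHz

The vehicle first receives the wave as a moving observer: f₁ = f₀ · (v + u)/v = 37.46 × (351 + 27.6)/351 ≈ 40.4 kHz.
The reflection then acts as a moving source: f₂ = f₁ · v/(v − u) ≈ 43.9 kHz.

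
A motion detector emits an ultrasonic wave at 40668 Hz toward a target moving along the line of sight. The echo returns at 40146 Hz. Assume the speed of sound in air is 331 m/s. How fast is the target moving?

2.14 m/s

Double Doppler shift off a moving reflector: f₂ = f₀ · (v + u)/(v − u) (u > 0 toward emitter).
Rearranging, u = v · (f₂ − f₀)/(f₂ + f₀) = 331 × -522/80814 ≈ -2.14 m/s.
So the target is moving at 2.14 m/s away from the emitter.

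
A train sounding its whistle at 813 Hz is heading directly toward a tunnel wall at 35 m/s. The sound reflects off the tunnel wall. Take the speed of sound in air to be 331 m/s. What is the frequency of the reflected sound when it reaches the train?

1005 Hz

The tunnel wall receives the sound from a moving source: f₁ = f₀ · v/(v − v_e) = 813 × 331/296 ≈ 909 Hz.
On the return leg the train is a moving observer: f₂ = f₁ · (v + v_e)/v = 909 × 366/331 ≈ 1005 Hz.
Equivalently f₂ = f₀ · (v + v_e)/(v − v_e).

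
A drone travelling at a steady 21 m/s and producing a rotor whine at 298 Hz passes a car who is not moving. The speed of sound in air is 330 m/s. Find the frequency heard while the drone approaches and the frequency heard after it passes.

Approaching: f₁ = f · v/(v − v_s) = 298 × 330/309 ≈ 318 Hz.
Receding: f₂ = f · v/(v + v_s) = 298 × 330/351 ≈ 280 Hz.

318 Hz approaching; 280 Hz receding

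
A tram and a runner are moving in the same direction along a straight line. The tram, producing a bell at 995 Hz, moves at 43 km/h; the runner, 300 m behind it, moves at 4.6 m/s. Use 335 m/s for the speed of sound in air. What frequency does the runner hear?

974 Hz

43 km/h = 11.94 m/s.
The runner is behind, so the tram is moving away from it while the runner is moving toward the tram.
Both move, so f' = f · (v + v_o)/(v + v_s).
f' = 995 × (335 + 4.6)/(335 + 11.94) = 995 × 339.6/346.94 ≈ 974 Hz.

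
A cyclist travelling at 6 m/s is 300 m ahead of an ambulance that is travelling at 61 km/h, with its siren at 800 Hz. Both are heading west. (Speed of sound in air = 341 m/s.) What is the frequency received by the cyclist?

61 km/h = 16.94 m/s.
The cyclist is ahead, so the ambulance is moving toward it while the cyclist is moving away from the ambulance.
General Doppler shift: f' = f · (v − v_o)/(v − v_s).
f' = 800 × (341 − 6)/(341 − 16.94) = 800 × 335/324.06 ≈ 827 Hz.

827 Hz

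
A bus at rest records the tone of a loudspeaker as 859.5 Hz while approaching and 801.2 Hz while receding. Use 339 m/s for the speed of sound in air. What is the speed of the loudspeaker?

11.9 m/s

f₁/f₂ = (v + v_s)/(v − v_s), so v_s = v · (f₁ − f₂)/(f₁ + f₂).
v_s = 339 × (859.5 − 801.2)/(859.5 + 801.2) = 339 × 58.3/1660.7 ≈ 11.9 m/s.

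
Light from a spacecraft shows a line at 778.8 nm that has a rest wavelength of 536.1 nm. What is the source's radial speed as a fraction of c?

0.357c

λ'/λ₀ = 1.4527 > 1 (redshift), so the source is receding.
λ'/λ₀ = √((1 + β)/(1 − β)) for a receding source ⇒ β = (r² − 1)/(r² + 1) with r = λ'/λ₀.
β = (2.1104 − 1)/(2.1104 + 1) ≈ 0.357.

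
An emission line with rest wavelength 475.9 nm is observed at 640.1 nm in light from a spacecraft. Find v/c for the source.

λ'/λ₀ = 1.3450 > 1 (redshift), so the source is receding.
λ'/λ₀ = √((1 + β)/(1 − β)) for a receding source ⇒ β = (r² − 1)/(r² + 1) with r = λ'/λ₀.
β = (1.8091 − 1)/(1.8091 + 1) ≈ 0.288.

0.288c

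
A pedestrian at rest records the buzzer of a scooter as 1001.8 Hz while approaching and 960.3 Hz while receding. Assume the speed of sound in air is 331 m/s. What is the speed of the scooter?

f₁/f₂ = (v + v_s)/(v − v_s), so v_s = v · (f₁ − f₂)/(f₁ + f₂).
v_s = 331 × (1001.8 − 960.3)/(1001.8 + 960.3) = 331 × 41.5/1962.1 ≈ 7.0 m/s.

7.0 m/s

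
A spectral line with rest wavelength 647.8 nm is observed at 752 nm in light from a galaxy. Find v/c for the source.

0.148c

λ'/λ₀ = 1.1609 > 1 (redshift), so the source is receding.
λ'/λ₀ = √((1 + β)/(1 − β)) for a receding source ⇒ β = (r² − 1)/(r² + 1) with r = λ'/λ₀.
β = (1.3476 − 1)/(1.3476 + 1) ≈ 0.148.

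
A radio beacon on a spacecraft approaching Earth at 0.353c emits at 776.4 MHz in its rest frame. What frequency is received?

1122.7 MHz

Relativistic Doppler for frequency: f' = f₀ · √((1 + β)/(1 − β)).
f' = 776.4 × √(1.3530/0.6470) = 776.4 × 1.44609 ≈ 1122.7 MHz.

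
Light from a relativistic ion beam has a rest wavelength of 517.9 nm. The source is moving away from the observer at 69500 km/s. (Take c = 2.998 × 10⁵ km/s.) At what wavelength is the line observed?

655.8 nm

β = v/c = 69500/299800 = 0.2318.
Relativistic Doppler for wavelength: λ' = λ₀ · √((1 + β)/(1 − β)).
λ' = 517.9 × √(1.2318/0.7682) = 517.9 × 1.26632 ≈ 655.8 nm.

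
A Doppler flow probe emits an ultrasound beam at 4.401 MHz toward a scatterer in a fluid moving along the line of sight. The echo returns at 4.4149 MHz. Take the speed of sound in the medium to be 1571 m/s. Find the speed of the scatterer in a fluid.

Double Doppler shift off a moving reflector: f₂ = f₀ · (v + u)/(v − u) (u > 0 toward emitter).
Rearranging, u = v · (f₂ − f₀)/(f₂ + f₀) = 1571 × 0.0139/8.8159 ≈ 2.48 m/s.
So the scatterer in a fluid is moving at 2.48 m/s toward the emitter.

2.48 m/s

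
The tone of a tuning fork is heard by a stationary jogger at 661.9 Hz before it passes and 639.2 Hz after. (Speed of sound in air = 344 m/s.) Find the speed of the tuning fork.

f₁/f₂ = (v + v_s)/(v − v_s), so v_s = v · (f₁ − f₂)/(f₁ + f₂).
v_s = 344 × (661.9 − 639.2)/(661.9 + 639.2) = 344 × 22.7/1301.1 ≈ 6.0 m/s.

6.0 m/s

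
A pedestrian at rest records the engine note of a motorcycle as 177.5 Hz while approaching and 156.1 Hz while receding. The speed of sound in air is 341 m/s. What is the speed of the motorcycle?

f₁/f₂ = (v + v_s)/(v − v_s), so v_s = v · (f₁ − f₂)/(f₁ + f₂).
v_s = 341 × (177.5 − 156.1)/(177.5 + 156.1) = 341 × 21.4/333.6 ≈ 21.9 m/s.

21.9 m/s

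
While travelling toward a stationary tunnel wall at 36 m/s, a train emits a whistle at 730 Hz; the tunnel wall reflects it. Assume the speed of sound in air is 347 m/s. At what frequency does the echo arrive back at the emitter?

The tunnel wall receives the sound from a moving source: f₁ = f₀ · v/(v − v_e) = 730 × 347/311 ≈ 815 Hz.
On the return leg the train is a moving observer: f₂ = f₁ · (v + v_e)/v = 815 × 383/347 ≈ 899 Hz.
Equivalently f₂ = f₀ · (v + v_e)/(v − v_e).

899 Hz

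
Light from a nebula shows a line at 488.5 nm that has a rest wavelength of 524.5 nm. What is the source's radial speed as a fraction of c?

0.071c

λ'/λ₀ = 0.9314 < 1 (blueshift), so the source is approaching.
λ'/λ₀ = √((1 − β)/(1 + β)) for an approaching source ⇒ β = (1 − r²)/(1 + r²) with r = λ'/λ₀.
β = (1 − 0.8674)/(1 + 0.8674) ≈ 0.071.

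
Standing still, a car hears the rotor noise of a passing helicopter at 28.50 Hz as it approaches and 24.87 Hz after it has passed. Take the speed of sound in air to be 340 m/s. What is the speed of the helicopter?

f₁/f₂ = (v + v_s)/(v − v_s), so v_s = v · (f₁ − f₂)/(f₁ + f₂).
v_s = 340 × (28.50 − 24.87)/(28.50 + 24.87) = 340 × 3.63/53.37 ≈ 23.1 m/s.

23.1 m/s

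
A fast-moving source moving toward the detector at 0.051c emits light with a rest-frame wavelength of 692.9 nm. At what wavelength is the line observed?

658.4 nm

Relativistic Doppler for wavelength: λ' = λ₀ · √((1 − β)/(1 + β)).
λ' = 692.9 × √(0.9490/1.0510) = 692.9 × 0.95024 ≈ 658.4 nm.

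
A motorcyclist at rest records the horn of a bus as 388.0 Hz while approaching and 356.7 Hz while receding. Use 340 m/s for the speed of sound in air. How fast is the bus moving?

f₁/f₂ = (v + v_s)/(v − v_s), so v_s = v · (f₁ − f₂)/(f₁ + f₂).
v_s = 340 × (388.0 − 356.7)/(388.0 + 356.7) = 340 × 31.3/744.7 ≈ 14.3 m/s.

14.3 m/s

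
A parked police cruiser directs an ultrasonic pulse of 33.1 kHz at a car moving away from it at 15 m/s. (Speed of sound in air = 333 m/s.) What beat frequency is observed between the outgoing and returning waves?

2853 Hz

The car first receives the wave as a moving observer: f₁ = f₀ · (v − u)/v = 33.1 × (333 − 15)/333 ≈ 31.61 kHz.
The reflection then acts as a moving source: f₂ = f₁ · v/(v + u) ≈ 30.25 kHz.
Equivalently f₂ = f₀ · (v − u)/(v + u).
Beat frequency (with f₀ = 33100 Hz): |f₂ − f₀| = 2u·f₀/(v + u) = 2 × 15 × 33100/348 ≈ 2853 Hz.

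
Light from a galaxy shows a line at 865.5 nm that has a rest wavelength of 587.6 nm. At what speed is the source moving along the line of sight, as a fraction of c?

0.369

λ'/λ₀ = 1.4729 > 1 (redshift), so the source is receding.
λ'/λ₀ = √((1 + β)/(1 − β)) for a receding source ⇒ β = (r² − 1)/(r² + 1) with r = λ'/λ₀.
β = (2.1696 − 1)/(2.1696 + 1) ≈ 0.369.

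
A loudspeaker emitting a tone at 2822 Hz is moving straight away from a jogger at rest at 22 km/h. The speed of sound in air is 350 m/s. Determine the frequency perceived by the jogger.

2774 Hz

22 km/h = 6.111 m/s.
Only the source moves, away from the listener, so f' = f · v/(v + v_s).
f' = 2822 × 350/(350 + 6.111) = 2822 × 350/356.1 ≈ 2774 Hz.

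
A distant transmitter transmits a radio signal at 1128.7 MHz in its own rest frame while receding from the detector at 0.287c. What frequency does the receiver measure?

840.1 MHz

Relativistic Doppler for frequency: f' = f₀ · √((1 − β)/(1 + β)).
f' = 1128.7 × √(0.7130/1.2870) = 1128.7 × 0.74431 ≈ 840.1 MHz.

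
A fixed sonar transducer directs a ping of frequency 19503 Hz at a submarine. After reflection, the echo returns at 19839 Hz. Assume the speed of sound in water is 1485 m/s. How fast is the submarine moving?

Double Doppler shift off a moving reflector: f₂ = f₀ · (v + u)/(v − u) (u > 0 toward emitter).
Rearranging, u = v · (f₂ − f₀)/(f₂ + f₀) = 1485 × 336/39342 ≈ 12.7 m/s.
So the submarine is moving at 12.7 m/s toward the emitter.

12.7 m/s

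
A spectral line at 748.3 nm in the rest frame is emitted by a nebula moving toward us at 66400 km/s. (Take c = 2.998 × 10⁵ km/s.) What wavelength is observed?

597.4 nm

β = v/c = 66400/299800 = 0.2215.
Relativistic Doppler for wavelength: λ' = λ₀ · √((1 − β)/(1 + β)).
λ' = 748.3 × √(0.7785/1.2215) = 748.3 × 0.79835 ≈ 597.4 nm.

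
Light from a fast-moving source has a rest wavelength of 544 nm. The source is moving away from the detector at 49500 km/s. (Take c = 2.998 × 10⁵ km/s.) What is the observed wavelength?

β = v/c = 49500/299800 = 0.1651.
Relativistic Doppler for wavelength: λ' = λ₀ · √((1 + β)/(1 − β)).
λ' = 544 × √(1.1651/0.8349) = 544 × 1.18132 ≈ 642.6 nm.

642.6 nm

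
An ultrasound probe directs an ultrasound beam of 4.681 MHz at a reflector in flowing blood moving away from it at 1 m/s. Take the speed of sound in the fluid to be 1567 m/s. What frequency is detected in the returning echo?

The reflector in flowing blood first receives the wave as a moving observer: f₁ = f₀ · (v − u)/v = 4.681 × (1567 − 1)/1567 ≈ 4.678 MHz.
The reflection then acts as a moving source: f₂ = f₁ · v/(v + u) ≈ 4.675 MHz.
Equivalently f₂ = f₀ · (v − u)/(v + u).

4.675 MHz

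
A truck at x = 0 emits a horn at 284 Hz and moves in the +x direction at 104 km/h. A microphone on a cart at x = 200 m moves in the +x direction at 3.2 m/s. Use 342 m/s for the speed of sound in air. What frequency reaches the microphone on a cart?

104 km/h = 28.89 m/s.
The observer lies on the +x side, so the source is heading toward the observer and the observer is heading away from the source.
With source approaching and observer receding, f' = f · (v − v_o)/(v − v_s).
f' = 284 × (342 − 3.2)/(342 − 28.89) = 284 × 338.8/313.11 ≈ 307 Hz.

307 Hz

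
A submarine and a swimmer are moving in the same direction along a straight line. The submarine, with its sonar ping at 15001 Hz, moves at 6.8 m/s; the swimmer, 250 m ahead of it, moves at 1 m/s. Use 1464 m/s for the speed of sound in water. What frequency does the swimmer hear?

The swimmer is ahead, so the submarine is moving toward it while the swimmer is moving away from the submarine.
With source approaching and observer receding, f' = f · (v − v_o)/(v − v_s).
f' = 15001 × (1464 − 1)/(1464 − 6.8) = 15001 × 1463/1457.2 ≈ 15061 Hz.

15061 Hz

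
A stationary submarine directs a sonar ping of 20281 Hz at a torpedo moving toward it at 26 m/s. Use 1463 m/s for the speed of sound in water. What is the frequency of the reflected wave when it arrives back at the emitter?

At the torpedo (a moving observer), f₁ = f₀ · (v + u)/v = 20281 × 1489/1463 ≈ 20641 Hz.
The reflection then acts as a moving source: f₂ = f₁ · v/(v − u) ≈ 21015 Hz.

21015 Hz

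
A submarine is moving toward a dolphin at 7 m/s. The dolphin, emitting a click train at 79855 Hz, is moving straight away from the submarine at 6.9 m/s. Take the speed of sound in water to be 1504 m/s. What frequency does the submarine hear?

With source receding and observer approaching, f' = f · (v + v_o)/(v + v_s).
f' = 79855 × (1504 + 7)/(1504 + 6.9) = 79855 × 1511/1510.9 ≈ 79860 Hz.

79860 Hz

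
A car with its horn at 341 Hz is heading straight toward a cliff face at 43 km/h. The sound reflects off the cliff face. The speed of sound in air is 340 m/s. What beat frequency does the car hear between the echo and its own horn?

43 km/h = 11.94 m/s.
The cliff face receives the sound from a moving source: f₁ = f₀ · v/(v − v_e) = 341 × 340/328.06 ≈ 353.4 Hz.
On the return leg the car is a moving observer: f₂ = f₁ · (v + v_e)/v = 353.4 × 351.94/340 ≈ 365.8 Hz.
Beat against the emitted tone: |f₂ − f₀| = 2v_e·f₀/(v − v_e) = 2 × 11.94 × 341/328.06 ≈ 24.8 Hz.

24.8 Hz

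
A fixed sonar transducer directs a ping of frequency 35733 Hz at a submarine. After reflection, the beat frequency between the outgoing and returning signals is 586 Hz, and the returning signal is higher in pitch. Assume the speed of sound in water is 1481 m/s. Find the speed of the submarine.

12.0 m/s

Double Doppler shift off a moving reflector: f₂ = f₀ · (v + u)/(v − u) (u > 0 toward emitter).
Returning signal is higher, so f₂ = f₀ + Δf = 35733 + 586 = 36319 Hz.
Rearranging, u = v · (f₂ − f₀)/(f₂ + f₀) = 1481 × 586/72052 ≈ 12.0 m/s.
So the submarine is moving at 12.0 m/s toward the emitter.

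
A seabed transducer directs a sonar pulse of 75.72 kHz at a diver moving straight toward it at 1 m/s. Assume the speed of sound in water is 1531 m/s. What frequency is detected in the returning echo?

At the diver (a moving observer), f₁ = f₀ · (v + u)/v = 75.72 × 1532/1531 ≈ 75.8 kHz.
The reflection then acts as a moving source: f₂ = f₁ · v/(v − u) ≈ 75.8 kHz.

75.8 kHz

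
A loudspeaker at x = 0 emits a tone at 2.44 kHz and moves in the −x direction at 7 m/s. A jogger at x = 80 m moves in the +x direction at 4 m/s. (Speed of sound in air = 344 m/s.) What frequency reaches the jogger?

2.36 kHz

The observer lies on the +x side, so the source is heading away from the observer and the observer is heading away from the source.
Both move, so f' = f · (v − v_o)/(v + v_s).
f' = 2.44 × (344 − 4)/(344 + 7) = 2.44 × 340/351 ≈ 2.36 kHz.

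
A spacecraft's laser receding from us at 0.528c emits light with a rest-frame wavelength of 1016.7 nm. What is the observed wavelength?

1829.3 nm

Relativistic Doppler for wavelength: λ' = λ₀ · √((1 + β)/(1 − β)).
λ' = 1016.7 × √(1.5280/0.4720) = 1016.7 × 1.79925 ≈ 1829.3 nm.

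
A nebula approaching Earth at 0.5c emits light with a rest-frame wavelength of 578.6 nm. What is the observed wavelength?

Relativistic Doppler for wavelength: λ' = λ₀ · √((1 − β)/(1 + β)).
λ' = 578.6 × √(0.5000/1.5000) = 578.6 × 0.57735 ≈ 334.1 nm.

334.1 nm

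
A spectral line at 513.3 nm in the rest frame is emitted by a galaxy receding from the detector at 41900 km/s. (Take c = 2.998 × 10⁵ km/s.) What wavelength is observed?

590.8 nm

β = v/c = 41900/299800 = 0.1398.
Relativistic Doppler for wavelength: λ' = λ₀ · √((1 + β)/(1 − β)).
λ' = 513.3 × √(1.1398/0.8602) = 513.3 × 1.15106 ≈ 590.8 nm.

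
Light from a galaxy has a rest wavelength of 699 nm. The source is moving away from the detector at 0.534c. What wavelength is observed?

Relativistic Doppler for wavelength: λ' = λ₀ · √((1 + β)/(1 − β)).
λ' = 699 × √(1.5340/0.4660) = 699 × 1.81434 ≈ 1268.2 nm.

1268.2 nm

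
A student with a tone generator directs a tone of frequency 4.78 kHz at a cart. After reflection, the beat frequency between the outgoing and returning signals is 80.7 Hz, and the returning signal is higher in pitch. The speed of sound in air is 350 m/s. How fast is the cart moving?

Double Doppler shift off a moving reflector: f₂ = f₀ · (v + u)/(v − u) (u > 0 toward emitter).
Returning signal is higher, so f₂ = f₀ + Δf = 4780 + 80.7 = 4860.7 Hz.
Rearranging, u = v · (f₂ − f₀)/(f₂ + f₀) = 350 × 80.7/9640.7 ≈ 2.93 m/s.
So the cart is moving at 2.93 m/s toward the emitter.

2.93 m/s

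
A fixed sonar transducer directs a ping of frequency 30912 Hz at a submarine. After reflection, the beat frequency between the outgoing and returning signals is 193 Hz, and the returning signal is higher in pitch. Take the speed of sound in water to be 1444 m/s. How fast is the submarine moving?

4.5 m/s

Double Doppler shift off a moving reflector: f₂ = f₀ · (v + u)/(v − u) (u > 0 toward emitter).
Returning signal is higher, so f₂ = f₀ + Δf = 30912 + 193 = 31105 Hz.
Rearranging, u = v · (f₂ − f₀)/(f₂ + f₀) = 1444 × 193/62017 ≈ 4.5 m/s.
So the submarine is moving at 4.5 m/s toward the emitter.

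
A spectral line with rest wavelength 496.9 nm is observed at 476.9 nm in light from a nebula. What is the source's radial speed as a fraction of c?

λ'/λ₀ = 0.9598 < 1 (blueshift), so the source is approaching.
λ'/λ₀ = √((1 − β)/(1 + β)) for an approaching source ⇒ β = (1 − r²)/(1 + r²) with r = λ'/λ₀.
β = (1 − 0.9211)/(1 + 0.9211) ≈ 0.041.

0.041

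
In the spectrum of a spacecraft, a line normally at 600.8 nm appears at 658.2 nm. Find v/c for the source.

0.091

λ'/λ₀ = 1.0955 > 1 (redshift), so the source is receding.
λ'/λ₀ = √((1 + β)/(1 − β)) for a receding source ⇒ β = (r² − 1)/(r² + 1) with r = λ'/λ₀.
β = (1.2002 − 1)/(1.2002 + 1) ≈ 0.091.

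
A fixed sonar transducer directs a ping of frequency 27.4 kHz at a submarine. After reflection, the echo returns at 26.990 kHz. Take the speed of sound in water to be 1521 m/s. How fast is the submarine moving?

11.5 m/s

Double Doppler shift off a moving reflector: f₂ = f₀ · (v + u)/(v − u) (u > 0 toward emitter).
Rearranging, u = v · (f₂ − f₀)/(f₂ + f₀) = 1521 × -0.410/54.390 ≈ -11.5 m/s.
So the submarine is moving at 11.5 m/s away from the emitter.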